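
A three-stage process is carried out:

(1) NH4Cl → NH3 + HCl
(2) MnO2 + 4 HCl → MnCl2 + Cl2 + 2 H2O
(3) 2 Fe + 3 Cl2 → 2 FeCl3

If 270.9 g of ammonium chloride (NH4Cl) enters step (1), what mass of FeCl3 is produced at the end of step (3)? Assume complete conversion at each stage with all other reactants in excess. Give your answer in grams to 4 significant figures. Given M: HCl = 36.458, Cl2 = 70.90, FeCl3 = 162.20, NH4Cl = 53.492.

136.9 g

n(NH4Cl) = 270.9 / 53.492 = 5.0643 mol.
Reaction (1): NH4Cl→HCl ratio 1:1 ⇒ n(HCl) = 5.0643 mol.
Reaction (2): HCl→Cl2 ratio 4:1 ⇒ n(Cl2) = 1.2661 mol.
Reaction (3): Cl2→FeCl3 ratio 3:2 ⇒ n(FeCl3) = 0.84405 mol.
Mass of FeCl3 = 0.84405 × 162.20 = 136.91 g.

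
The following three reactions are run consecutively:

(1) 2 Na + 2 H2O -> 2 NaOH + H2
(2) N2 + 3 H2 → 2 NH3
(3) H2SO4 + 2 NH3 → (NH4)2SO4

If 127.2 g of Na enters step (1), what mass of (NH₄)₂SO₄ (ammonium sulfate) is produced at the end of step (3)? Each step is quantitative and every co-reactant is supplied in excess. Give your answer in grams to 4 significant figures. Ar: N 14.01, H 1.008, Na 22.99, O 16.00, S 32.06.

M(Na) = 22.99 g/mol.
M((NH4)2SO4) = 2(14.01) + 8(1.008) + 32.06 + 4(16.00) = 132.144 g/mol.
n(Na) = 127.2 / 22.99 = 5.5328 mol.
Reaction (1): Na→H2 ratio 2:1 ⇒ n(H2) = 2.7664 mol.
Reaction (2): H2→NH3 ratio 3:2 ⇒ n(NH3) = 1.8443 mol.
Reaction (3): NH3→(NH4)2SO4 ratio 2:1 ⇒ n((NH4)2SO4) = 0.92214 mol.
Mass of (NH4)2SO4 = 0.92214 × 132.144 = 121.86 g.

121.9 g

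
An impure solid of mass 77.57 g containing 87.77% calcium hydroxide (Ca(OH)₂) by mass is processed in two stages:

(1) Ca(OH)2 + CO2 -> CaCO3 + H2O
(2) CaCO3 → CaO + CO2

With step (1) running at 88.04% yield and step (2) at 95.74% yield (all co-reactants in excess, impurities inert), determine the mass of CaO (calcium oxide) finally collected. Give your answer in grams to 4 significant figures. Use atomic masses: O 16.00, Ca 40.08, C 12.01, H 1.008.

43.43 g

Pure Ca(OH)2 = 77.57 × 0.8777 = 68.083 g.
M(Ca(OH)2) = 40.08 + 2(16.00) + 2(1.008) = 74.096 g/mol.
M(CaO) = 40.08 + 16.00 = 56.08 g/mol.
n(Ca(OH)2) = 68.083 / 74.096 = 0.91885 mol.
Step 1 (Ca(OH)2:CaCO3 = 1:1): theoretical n(CaCO3) = 0.91885 mol; at 88.04% yield, n(CaCO3) = 0.80896 mol.
Step 2 (CaCO3:CaO = 1:1): theoretical n(CaO) = 0.80896 mol, so theoretical mass = 0.80896 × 56.08 = 45.366 g.
At 95.74% yield, actual mass of CaO = 45.366 × 0.9574 = 43.434 g.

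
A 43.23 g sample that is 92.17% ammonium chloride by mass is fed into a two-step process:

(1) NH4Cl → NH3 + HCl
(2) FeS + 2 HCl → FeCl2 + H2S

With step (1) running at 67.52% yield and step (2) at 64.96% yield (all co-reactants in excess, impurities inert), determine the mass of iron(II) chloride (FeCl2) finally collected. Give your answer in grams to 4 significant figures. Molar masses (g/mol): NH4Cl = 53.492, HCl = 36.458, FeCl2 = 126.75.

Pure NH4Cl = 43.23 × 0.9217 = 39.845 g.
n(NH4Cl) = 39.845 / 53.492 = 0.74488 mol.
Step 1 (NH4Cl:HCl = 1:1): theoretical n(HCl) = 0.74488 mol; at 67.52% yield, n(HCl) = 0.50294 mol.
Step 2 (HCl:FeCl2 = 2:1): theoretical n(FeCl2) = 0.25147 mol, so theoretical mass = 0.25147 × 126.75 = 31.874 g.
At 64.96% yield, actual mass of FeCl2 = 31.874 × 0.6496 = 20.705 g.

20.71 g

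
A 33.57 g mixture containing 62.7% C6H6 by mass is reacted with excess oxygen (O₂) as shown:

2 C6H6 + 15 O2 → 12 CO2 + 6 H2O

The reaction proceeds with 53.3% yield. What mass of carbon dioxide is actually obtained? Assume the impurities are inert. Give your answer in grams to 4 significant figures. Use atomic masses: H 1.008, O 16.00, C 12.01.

Pure C6H6 available = 33.57 g × 0.627 = 21.048 g.
M(C6H6) = 6(12.01) + 6(1.008) = 78.108 g/mol.
M(CO2) = 12.01 + 2(16.00) = 44.01 g/mol.
n(C6H6) = 21.048 g / 78.108 g/mol = 0.26948 mol.
From the equation the C6H6:CO2 mole ratio is 2:12, so n(CO2) = 0.26948 × 12/2 = 1.6169 mol.
Mass of CO2 = 1.6169 mol × 44.01 g/mol = 71.158 g.
Actual mass collected = 71.158 g × 0.533 = 37.927 g.

37.93 g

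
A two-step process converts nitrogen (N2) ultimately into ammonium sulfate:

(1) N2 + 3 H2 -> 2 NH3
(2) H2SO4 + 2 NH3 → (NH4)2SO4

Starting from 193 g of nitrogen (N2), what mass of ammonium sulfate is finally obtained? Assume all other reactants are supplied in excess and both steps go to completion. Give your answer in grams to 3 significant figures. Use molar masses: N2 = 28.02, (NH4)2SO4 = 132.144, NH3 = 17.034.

910 g

n(N2) = 193.0 / 28.02 = 6.888 mol.
Step 1 gives a 1:2 ratio of N2 to NH3, so n(NH3) = 13.78 mol.
In step 2 the NH3:(NH4)2SO4 ratio is 2:1, so n((NH4)2SO4) = 6.888 mol.
Mass of (NH4)2SO4 = 6.888 × 132.144 = 910.2 g.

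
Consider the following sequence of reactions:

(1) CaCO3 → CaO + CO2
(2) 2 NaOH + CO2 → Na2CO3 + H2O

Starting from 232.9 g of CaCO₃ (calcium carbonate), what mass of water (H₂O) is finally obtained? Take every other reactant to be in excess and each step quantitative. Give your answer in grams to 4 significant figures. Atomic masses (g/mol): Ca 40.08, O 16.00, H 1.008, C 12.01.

41.92 g

M(CaCO3) = 40.08 + 12.01 + 3(16.00) = 100.09 g/mol.
M(H2O) = 2(1.008) + 16.00 = 18.016 g/mol.
n(CaCO3) = 232.90 / 100.09 = 2.3269 mol.
Step 1 gives a 1:1 ratio of CaCO3 to CO2, so n(CO2) = 2.3269 mol.
In step 2 the CO2:H2O ratio is 1:1, so n(H2O) = 2.3269 mol.
Mass of H2O = 2.3269 × 18.016 = 41.922 g.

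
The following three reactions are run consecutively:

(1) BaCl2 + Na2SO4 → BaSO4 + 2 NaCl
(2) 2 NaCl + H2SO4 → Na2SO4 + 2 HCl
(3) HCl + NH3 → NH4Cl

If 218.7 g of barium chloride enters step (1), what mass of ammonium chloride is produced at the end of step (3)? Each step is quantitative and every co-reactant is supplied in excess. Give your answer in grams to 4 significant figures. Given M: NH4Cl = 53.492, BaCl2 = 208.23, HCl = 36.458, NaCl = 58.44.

n(BaCl2) = 218.7 / 208.23 = 1.0503 mol.
Reaction (1): BaCl2→NaCl ratio 1:2 ⇒ n(NaCl) = 2.1006 mol.
Reaction (2): NaCl→HCl ratio 2:2 ⇒ n(HCl) = 2.1006 mol.
Reaction (3): HCl→NH4Cl ratio 1:1 ⇒ n(NH4Cl) = 2.1006 mol.
Mass of NH4Cl = 2.1006 × 53.492 = 112.36 g.

112.4 g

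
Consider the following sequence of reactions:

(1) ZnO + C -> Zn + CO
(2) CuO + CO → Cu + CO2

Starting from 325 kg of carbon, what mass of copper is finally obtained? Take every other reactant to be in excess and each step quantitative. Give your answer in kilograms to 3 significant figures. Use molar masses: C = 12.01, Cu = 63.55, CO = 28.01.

325 kg = 325000 g.
n(C) = 325000 / 12.01 = 27060 mol.
Step 1 gives a 1:1 ratio of C to CO, so n(CO) = 27060 mol.
In step 2 the CO:Cu ratio is 1:1, so n(Cu) = 27060 mol.
Mass of Cu = 27060 × 63.55 = 1.720 × 10^6 g = 1720 kg.

1720 kg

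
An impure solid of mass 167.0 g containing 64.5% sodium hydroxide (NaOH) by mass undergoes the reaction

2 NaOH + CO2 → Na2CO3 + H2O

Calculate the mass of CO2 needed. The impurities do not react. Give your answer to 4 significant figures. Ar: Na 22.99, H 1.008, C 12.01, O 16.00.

59.26 g

Mass of pure NaOH = 167.0 g × 0.645 = 107.72 g.
M(NaOH) = 22.99 + 16.00 + 1.008 = 39.998 g/mol.
M(CO2) = 12.01 + 2(16.00) = 44.01 g/mol.
n(NaOH) = 107.72 g / 39.998 g/mol = 2.6930 mol.
From the equation the NaOH:CO2 mole ratio is 2:1, so n(CO2) = 2.6930 × 1/2 = 1.3465 mol.
Mass of CO2 = 1.3465 mol × 44.01 g/mol = 59.260 g.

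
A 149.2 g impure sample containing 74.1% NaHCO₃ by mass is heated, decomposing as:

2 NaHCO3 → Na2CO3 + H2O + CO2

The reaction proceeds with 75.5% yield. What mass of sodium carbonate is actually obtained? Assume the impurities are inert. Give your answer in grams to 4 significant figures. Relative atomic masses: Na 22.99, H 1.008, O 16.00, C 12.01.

Pure NaHCO3 available = 149.2 g × 0.741 = 110.56 g.
M(NaHCO3) = 22.99 + 1.008 + 12.01 + 3(16.00) = 84.008 g/mol.
M(Na2CO3) = 2(22.99) + 12.01 + 3(16.00) = 105.99 g/mol.
n(NaHCO3) = 110.56 g / 84.008 g/mol = 1.3160 mol.
From the equation the NaHCO3:Na2CO3 mole ratio is 2:1, so n(Na2CO3) = 1.3160 × 1/2 = 0.65802 mol.
Mass of Na2CO3 = 0.65802 mol × 105.99 g/mol = 69.743 g.
Actual mass collected = 69.743 g × 0.755 = 52.656 g.

52.66 g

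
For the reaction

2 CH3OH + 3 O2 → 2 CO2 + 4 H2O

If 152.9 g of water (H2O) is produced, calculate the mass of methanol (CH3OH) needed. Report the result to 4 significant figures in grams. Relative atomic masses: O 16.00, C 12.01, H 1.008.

M(H2O) = 2(1.008) + 16.00 = 18.016 g/mol.
M(CH3OH) = 12.01 + 4(1.008) + 16.00 = 32.042 g/mol.
n(H2O) = 152.90 g / 18.016 g/mol = 8.4869 mol.
From the equation the H2O:CH3OH mole ratio is 4:2, so n(CH3OH) = 8.4869 × 2/4 = 4.2435 mol.
Mass of CH3OH = 4.2435 mol × 32.042 g/mol = 135.97 g.

136.0 g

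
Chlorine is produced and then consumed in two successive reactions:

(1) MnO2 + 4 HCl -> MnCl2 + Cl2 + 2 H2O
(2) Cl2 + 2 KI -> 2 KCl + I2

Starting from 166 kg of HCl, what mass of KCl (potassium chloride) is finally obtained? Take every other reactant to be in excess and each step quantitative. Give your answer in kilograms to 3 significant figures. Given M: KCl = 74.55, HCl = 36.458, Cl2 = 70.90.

170 kg

166 kg = 166000 g.
n(HCl) = 166000 / 36.458 = 4553 mol.
Step 1 gives a 4:1 ratio of HCl to Cl2, so n(Cl2) = 1138 mol.
In step 2 the Cl2:KCl ratio is 1:2, so n(KCl) = 2277 mol.
Mass of KCl = 2277 × 74.55 = 169700 g = 170 kg.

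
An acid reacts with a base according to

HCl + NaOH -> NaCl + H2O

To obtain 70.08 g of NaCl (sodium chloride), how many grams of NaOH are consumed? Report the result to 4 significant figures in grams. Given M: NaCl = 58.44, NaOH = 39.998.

47.96 g

n(NaCl) = 70.080 g / 58.44 g/mol = 1.1992 mol.
From the equation the NaCl:NaOH mole ratio is 1:1, so n(NaOH) = 1.1992 × 1/1 = 1.1992 mol.
Mass of NaOH = 1.1992 mol × 39.998 g/mol = 47.965 g.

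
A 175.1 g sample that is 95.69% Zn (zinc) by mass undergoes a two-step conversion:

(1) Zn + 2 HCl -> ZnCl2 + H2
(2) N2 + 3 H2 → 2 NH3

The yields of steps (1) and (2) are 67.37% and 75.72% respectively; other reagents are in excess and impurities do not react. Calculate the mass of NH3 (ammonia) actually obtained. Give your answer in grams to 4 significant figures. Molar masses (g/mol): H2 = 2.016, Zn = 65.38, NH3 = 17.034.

14.85 g

Pure Zn = 175.1 × 0.9569 = 167.55 g.
n(Zn) = 167.55 / 65.38 = 2.5628 mol.
Step 1 (Zn:H2 = 1:1): theoretical n(H2) = 2.5628 mol; at 67.37% yield, n(H2) = 1.7265 mol.
Step 2 (H2:NH3 = 3:2): theoretical n(NH3) = 1.1510 mol, so theoretical mass = 1.1510 × 17.034 = 19.606 g.
At 75.72% yield, actual mass of NH3 = 19.606 × 0.7572 = 14.846 g.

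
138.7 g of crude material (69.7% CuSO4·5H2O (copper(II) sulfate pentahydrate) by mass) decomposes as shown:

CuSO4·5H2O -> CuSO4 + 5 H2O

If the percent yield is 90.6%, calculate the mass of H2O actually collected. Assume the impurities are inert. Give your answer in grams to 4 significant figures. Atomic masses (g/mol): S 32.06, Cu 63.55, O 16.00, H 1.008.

Pure CuSO4·5H2O available = 138.7 g × 0.697 = 96.674 g.
M(CuSO4·5H2O) = 63.55 + 32.06 + 9(16.00) + 10(1.008) = 249.69 g/mol.
M(H2O) = 2(1.008) + 16.00 = 18.016 g/mol.
n(CuSO4·5H2O) = 96.674 g / 249.69 g/mol = 0.38718 mol.
From the equation the CuSO4·5H2O:H2O mole ratio is 1:5, so n(H2O) = 0.38718 × 5/1 = 1.9359 mol.
Mass of H2O = 1.9359 mol × 18.016 g/mol = 34.877 g.
Actual mass collected = 34.877 g × 0.906 = 31.598 g.

31.60 g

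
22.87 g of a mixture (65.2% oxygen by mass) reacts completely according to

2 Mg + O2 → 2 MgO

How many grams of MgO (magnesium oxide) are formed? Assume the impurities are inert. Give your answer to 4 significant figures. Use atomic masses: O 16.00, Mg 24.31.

37.57 g

Mass of pure O2 = 22.87 g × 0.652 = 14.911 g.
M(O2) = 2(16.00) = 32.00 g/mol.
M(MgO) = 24.31 + 16.00 = 40.31 g/mol.
n(O2) = 14.911 g / 32.00 g/mol = 0.46598 mol.
From the equation the O2:MgO mole ratio is 1:2, so n(MgO) = 0.46598 × 2/1 = 0.93195 mol.
Mass of MgO = 0.93195 mol × 40.31 g/mol = 37.567 g.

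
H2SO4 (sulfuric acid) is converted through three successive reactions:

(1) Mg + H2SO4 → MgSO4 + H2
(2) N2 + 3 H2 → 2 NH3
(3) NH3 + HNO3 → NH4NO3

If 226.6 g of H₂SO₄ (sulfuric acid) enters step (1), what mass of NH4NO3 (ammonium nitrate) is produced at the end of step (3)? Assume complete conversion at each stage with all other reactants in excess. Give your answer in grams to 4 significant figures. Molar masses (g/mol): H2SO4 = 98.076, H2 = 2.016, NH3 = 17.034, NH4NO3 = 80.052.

123.3 g

n(H2SO4) = 226.6 / 98.076 = 2.3105 mol.
Reaction (1): H2SO4→H2 ratio 1:1 ⇒ n(H2) = 2.3105 mol.
Reaction (2): H2→NH3 ratio 3:2 ⇒ n(NH3) = 1.5403 mol.
Reaction (3): NH3→NH4NO3 ratio 1:1 ⇒ n(NH4NO3) = 1.5403 mol.
Mass of NH4NO3 = 1.5403 × 80.052 = 123.30 g.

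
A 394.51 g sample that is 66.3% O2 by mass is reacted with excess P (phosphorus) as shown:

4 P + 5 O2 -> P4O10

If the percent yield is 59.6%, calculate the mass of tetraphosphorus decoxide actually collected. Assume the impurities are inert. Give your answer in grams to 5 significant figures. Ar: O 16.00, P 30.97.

Pure O2 available = 394.51 g × 0.663 = 261.560 g.
M(O2) = 2(16.00) = 32.00 g/mol.
M(P4O10) = 4(30.97) + 10(16.00) = 283.88 g/mol.
n(O2) = 261.560 g / 32.00 g/mol = 8.17375 mol.
From the equation the O2:P4O10 mole ratio is 5:1, so n(P4O10) = 8.17375 × 1/5 = 1.63475 mol.
Mass of P4O10 = 1.63475 mol × 283.88 g/mol = 464.073 g.
Actual mass collected = 464.073 g × 0.596 = 276.588 g.

276.59 g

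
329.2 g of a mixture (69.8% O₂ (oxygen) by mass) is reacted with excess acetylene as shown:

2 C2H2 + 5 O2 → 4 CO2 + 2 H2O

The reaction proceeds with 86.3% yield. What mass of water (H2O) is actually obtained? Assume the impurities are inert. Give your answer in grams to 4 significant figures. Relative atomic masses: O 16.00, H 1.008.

Pure O2 available = 329.2 g × 0.698 = 229.78 g.
M(O2) = 2(16.00) = 32.00 g/mol.
M(H2O) = 2(1.008) + 16.00 = 18.016 g/mol.
n(O2) = 229.78 g / 32.00 g/mol = 7.1807 mol.
From the equation the O2:H2O mole ratio is 5:2, so n(H2O) = 7.1807 × 2/5 = 2.8723 mol.
Mass of H2O = 2.8723 mol × 18.016 g/mol = 51.747 g.
Actual mass collected = 51.747 g × 0.863 = 44.658 g.

44.66 g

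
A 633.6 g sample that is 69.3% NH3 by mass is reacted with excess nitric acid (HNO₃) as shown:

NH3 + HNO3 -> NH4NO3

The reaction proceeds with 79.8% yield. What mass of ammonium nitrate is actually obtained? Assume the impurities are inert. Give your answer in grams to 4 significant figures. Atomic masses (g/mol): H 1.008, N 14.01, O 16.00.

Pure NH3 available = 633.6 g × 0.693 = 439.08 g.
M(NH3) = 14.01 + 3(1.008) = 17.034 g/mol.
M(NH4NO3) = 2(14.01) + 4(1.008) + 3(16.00) = 80.052 g/mol.
n(NH3) = 439.08 g / 17.034 g/mol = 25.777 mol.
From the equation the NH3:NH4NO3 mole ratio is 1:1, so n(NH4NO3) = 25.777 × 1/1 = 25.777 mol.
Mass of NH4NO3 = 25.777 mol × 80.052 g/mol = 2063.5 g.
Actual mass collected = 2063.5 g × 0.798 = 1646.7 g.

1647 g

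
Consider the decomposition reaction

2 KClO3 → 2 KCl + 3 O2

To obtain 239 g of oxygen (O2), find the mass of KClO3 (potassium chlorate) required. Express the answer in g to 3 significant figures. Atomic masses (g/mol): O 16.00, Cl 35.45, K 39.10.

M(O2) = 2(16.00) = 32.00 g/mol.
M(KClO3) = 39.10 + 35.45 + 3(16.00) = 122.55 g/mol.
n(O2) = 239.0 g / 32.00 g/mol = 7.469 mol.
From the equation the O2:KClO3 mole ratio is 3:2, so n(KClO3) = 7.469 × 2/3 = 4.979 mol.
Mass of KClO3 = 4.979 mol × 122.55 g/mol = 610.2 g.

610 g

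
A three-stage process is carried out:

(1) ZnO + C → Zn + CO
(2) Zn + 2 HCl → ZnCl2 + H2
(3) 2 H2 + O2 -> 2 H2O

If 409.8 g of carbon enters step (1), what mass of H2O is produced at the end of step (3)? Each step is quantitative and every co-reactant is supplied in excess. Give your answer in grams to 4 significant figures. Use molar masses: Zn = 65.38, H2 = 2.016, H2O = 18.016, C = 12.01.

614.7 g

n(C) = 409.8 / 12.01 = 34.122 mol.
Reaction (1): C→Zn ratio 1:1 ⇒ n(Zn) = 34.122 mol.
Reaction (2): Zn→H2 ratio 1:1 ⇒ n(H2) = 34.122 mol.
Reaction (3): H2→H2O ratio 2:2 ⇒ n(H2O) = 34.122 mol.
Mass of H2O = 34.122 × 18.016 = 614.73 g.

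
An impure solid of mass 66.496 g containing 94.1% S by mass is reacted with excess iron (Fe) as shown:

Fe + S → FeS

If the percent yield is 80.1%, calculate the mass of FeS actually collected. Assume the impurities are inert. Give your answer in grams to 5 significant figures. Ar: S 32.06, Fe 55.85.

137.43 g

Pure S available = 66.496 g × 0.941 = 62.5727 g.
M(S) = 32.06 g/mol.
M(FeS) = 55.85 + 32.06 = 87.91 g/mol.
n(S) = 62.5727 g / 32.06 g/mol = 1.95174 mol.
From the equation the S:FeS mole ratio is 1:1, so n(FeS) = 1.95174 × 1/1 = 1.95174 mol.
Mass of FeS = 1.95174 mol × 87.91 g/mol = 171.577 g.
Actual mass collected = 171.577 g × 0.801 = 137.433 g.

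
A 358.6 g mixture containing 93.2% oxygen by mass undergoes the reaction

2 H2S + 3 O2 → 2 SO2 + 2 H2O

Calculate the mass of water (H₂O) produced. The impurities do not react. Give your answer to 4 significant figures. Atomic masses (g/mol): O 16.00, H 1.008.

125.4 g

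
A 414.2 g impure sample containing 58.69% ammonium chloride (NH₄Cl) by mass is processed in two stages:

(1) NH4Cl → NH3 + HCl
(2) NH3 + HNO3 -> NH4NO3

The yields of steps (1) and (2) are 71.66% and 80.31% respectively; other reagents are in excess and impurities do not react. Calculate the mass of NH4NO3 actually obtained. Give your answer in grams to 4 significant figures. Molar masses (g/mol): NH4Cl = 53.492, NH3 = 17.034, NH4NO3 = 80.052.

Pure NH4Cl = 414.2 × 0.5869 = 243.09 g.
n(NH4Cl) = 243.09 / 53.492 = 4.5445 mol.
Step 1 (NH4Cl:NH3 = 1:1): theoretical n(NH3) = 4.5445 mol; at 71.66% yield, n(NH3) = 3.2566 mol.
Step 2 (NH3:NH4NO3 = 1:1): theoretical n(NH4NO3) = 3.2566 mol, so theoretical mass = 3.2566 × 80.052 = 260.70 g.
At 80.31% yield, actual mass of NH4NO3 = 260.70 × 0.8031 = 209.36 g.

209.4 g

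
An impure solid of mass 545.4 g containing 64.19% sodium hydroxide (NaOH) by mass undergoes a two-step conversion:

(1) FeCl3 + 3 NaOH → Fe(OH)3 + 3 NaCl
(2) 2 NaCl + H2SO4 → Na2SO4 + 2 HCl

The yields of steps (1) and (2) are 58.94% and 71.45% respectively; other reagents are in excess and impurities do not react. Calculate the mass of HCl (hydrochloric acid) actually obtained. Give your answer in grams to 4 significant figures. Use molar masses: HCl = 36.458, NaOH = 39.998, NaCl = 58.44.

134.4 g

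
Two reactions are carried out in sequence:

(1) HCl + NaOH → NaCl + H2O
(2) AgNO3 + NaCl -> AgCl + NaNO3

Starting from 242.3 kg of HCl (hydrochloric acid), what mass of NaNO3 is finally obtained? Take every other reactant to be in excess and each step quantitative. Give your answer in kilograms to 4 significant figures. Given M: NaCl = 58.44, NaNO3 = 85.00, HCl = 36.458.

242.3 kg = 242300 g.
n(HCl) = 242300 / 36.458 = 6646.0 mol.
Step 1 gives a 1:1 ratio of HCl to NaCl, so n(NaCl) = 6646.0 mol.
In step 2 the NaCl:NaNO3 ratio is 1:1, so n(NaNO3) = 6646.0 mol.
Mass of NaNO3 = 6646.0 × 85.00 = 564910 g = 564.9 kg.

564.9 kg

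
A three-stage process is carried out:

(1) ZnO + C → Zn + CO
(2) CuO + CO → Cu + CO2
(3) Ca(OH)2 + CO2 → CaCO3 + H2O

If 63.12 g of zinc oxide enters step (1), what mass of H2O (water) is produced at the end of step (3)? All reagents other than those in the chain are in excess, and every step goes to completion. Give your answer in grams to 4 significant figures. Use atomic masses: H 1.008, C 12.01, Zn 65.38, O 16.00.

M(ZnO) = 65.38 + 16.00 = 81.38 g/mol.
M(H2O) = 2(1.008) + 16.00 = 18.016 g/mol.
n(ZnO) = 63.12 / 81.38 = 0.77562 mol.
Reaction (1): ZnO→CO ratio 1:1 ⇒ n(CO) = 0.77562 mol.
Reaction (2): CO→CO2 ratio 1:1 ⇒ n(CO2) = 0.77562 mol.
Reaction (3): CO2→H2O ratio 1:1 ⇒ n(H2O) = 0.77562 mol.
Mass of H2O = 0.77562 × 18.016 = 13.974 g.

13.97 g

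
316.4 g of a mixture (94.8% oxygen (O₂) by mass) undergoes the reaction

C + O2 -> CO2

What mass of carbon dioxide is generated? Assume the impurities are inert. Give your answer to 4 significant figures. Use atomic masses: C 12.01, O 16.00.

412.5 g

Mass of pure O2 = 316.4 g × 0.948 = 299.95 g.
M(O2) = 2(16.00) = 32.00 g/mol.
M(CO2) = 12.01 + 2(16.00) = 44.01 g/mol.
n(O2) = 299.95 g / 32.00 g/mol = 9.3733 mol.
From the equation the O2:CO2 mole ratio is 1:1, so n(CO2) = 9.3733 × 1/1 = 9.3733 mol.
Mass of CO2 = 9.3733 mol × 44.01 g/mol = 412.52 g.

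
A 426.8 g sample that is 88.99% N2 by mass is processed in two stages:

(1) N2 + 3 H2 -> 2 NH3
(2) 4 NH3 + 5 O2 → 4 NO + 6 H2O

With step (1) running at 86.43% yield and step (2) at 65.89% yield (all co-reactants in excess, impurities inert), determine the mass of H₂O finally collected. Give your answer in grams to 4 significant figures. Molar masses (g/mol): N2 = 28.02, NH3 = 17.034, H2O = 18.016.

Pure N2 = 426.8 × 0.8899 = 379.81 g.
n(N2) = 379.81 / 28.02 = 13.555 mol.
Step 1 (N2:NH3 = 1:2): theoretical n(NH3) = 27.110 mol; at 86.43% yield, n(NH3) = 23.431 mol.
Step 2 (NH3:H2O = 4:6): theoretical n(H2O) = 35.147 mol, so theoretical mass = 35.147 × 18.016 = 633.20 g.
At 65.89% yield, actual mass of H2O = 633.20 × 0.6589 = 417.22 g.

417.2 g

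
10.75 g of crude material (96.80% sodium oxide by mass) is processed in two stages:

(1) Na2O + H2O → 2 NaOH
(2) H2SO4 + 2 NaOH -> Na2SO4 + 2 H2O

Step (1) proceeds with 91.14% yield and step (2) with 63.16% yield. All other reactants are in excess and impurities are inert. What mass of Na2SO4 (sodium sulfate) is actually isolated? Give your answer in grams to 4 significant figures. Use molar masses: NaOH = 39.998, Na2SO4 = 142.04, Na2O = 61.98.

13.73 g

Pure Na2O = 10.75 × 0.9680 = 10.406 g.
n(Na2O) = 10.406 / 61.98 = 0.16789 mol.
Step 1 (Na2O:NaOH = 1:2): theoretical n(NaOH) = 0.33579 mol; at 91.14% yield, n(NaOH) = 0.30604 mol.
Step 2 (NaOH:Na2SO4 = 2:1): theoretical n(Na2SO4) = 0.15302 mol, so theoretical mass = 0.15302 × 142.04 = 21.735 g.
At 63.16% yield, actual mass of Na2SO4 = 21.735 × 0.6316 = 13.728 g.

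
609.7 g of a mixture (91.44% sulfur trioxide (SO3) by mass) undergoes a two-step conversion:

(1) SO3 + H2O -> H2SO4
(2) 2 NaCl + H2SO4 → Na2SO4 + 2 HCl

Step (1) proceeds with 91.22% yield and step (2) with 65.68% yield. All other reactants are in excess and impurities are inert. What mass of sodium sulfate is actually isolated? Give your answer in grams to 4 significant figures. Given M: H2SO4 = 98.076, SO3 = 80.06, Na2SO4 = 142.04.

592.6 g

Pure SO3 = 609.7 × 0.9144 = 557.51 g.
n(SO3) = 557.51 / 80.06 = 6.9636 mol.
Step 1 (SO3:H2SO4 = 1:1): theoretical n(H2SO4) = 6.9636 mol; at 91.22% yield, n(H2SO4) = 6.3522 mol.
Step 2 (H2SO4:Na2SO4 = 1:1): theoretical n(Na2SO4) = 6.3522 mol, so theoretical mass = 6.3522 × 142.04 = 902.27 g.
At 65.68% yield, actual mass of Na2SO4 = 902.27 × 0.6568 = 592.61 g.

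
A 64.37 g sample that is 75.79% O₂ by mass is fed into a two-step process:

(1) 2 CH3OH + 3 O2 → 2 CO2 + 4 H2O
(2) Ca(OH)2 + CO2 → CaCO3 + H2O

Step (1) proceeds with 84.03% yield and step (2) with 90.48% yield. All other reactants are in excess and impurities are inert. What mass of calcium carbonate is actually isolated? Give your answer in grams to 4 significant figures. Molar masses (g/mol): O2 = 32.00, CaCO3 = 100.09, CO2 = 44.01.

77.34 g

Pure O2 = 64.37 × 0.7579 = 48.786 g.
n(O2) = 48.786 / 32.00 = 1.5246 mol.
Step 1 (O2:CO2 = 3:2): theoretical n(CO2) = 1.0164 mol; at 84.03% yield, n(CO2) = 0.85406 mol.
Step 2 (CO2:CaCO3 = 1:1): theoretical n(CaCO3) = 0.85406 mol, so theoretical mass = 0.85406 × 100.09 = 85.483 g.
At 90.48% yield, actual mass of CaCO3 = 85.483 × 0.9048 = 77.345 g.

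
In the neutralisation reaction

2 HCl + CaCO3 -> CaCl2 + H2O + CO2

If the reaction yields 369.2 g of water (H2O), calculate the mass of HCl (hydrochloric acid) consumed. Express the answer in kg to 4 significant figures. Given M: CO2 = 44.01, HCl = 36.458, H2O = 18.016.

n(H2O) = 369.20 g / 18.016 g/mol = 20.493 mol.
From the equation the H2O:HCl mole ratio is 1:2, so n(HCl) = 20.493 × 2/1 = 40.986 mol.
Mass of HCl = 40.986 mol × 36.458 g/mol = 1494.3 g.
Converting to kg: 1494.3 g = 1.494 kg.

1.494 kg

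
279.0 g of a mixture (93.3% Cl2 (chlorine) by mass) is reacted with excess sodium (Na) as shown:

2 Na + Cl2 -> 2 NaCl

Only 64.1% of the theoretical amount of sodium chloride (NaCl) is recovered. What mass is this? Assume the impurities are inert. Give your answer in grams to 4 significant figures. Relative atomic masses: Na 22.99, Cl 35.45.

275.1 g

Pure Cl2 available = 279.0 g × 0.933 = 260.31 g.
M(Cl2) = 2(35.45) = 70.90 g/mol.
M(NaCl) = 22.99 + 35.45 = 58.44 g/mol.
n(Cl2) = 260.31 g / 70.90 g/mol = 3.6715 mol.
From the equation the Cl2:NaCl mole ratio is 1:2, so n(NaCl) = 3.6715 × 2/1 = 7.3429 mol.
Mass of NaCl = 7.3429 mol × 58.44 g/mol = 429.12 g.
Actual mass collected = 429.12 g × 0.641 = 275.07 g.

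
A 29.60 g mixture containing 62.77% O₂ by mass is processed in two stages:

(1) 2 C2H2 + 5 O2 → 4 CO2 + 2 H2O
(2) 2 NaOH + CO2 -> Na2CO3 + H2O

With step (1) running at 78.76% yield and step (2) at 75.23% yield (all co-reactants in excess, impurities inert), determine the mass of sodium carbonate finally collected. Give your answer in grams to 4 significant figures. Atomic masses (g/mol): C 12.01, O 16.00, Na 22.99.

Pure O2 = 29.60 × 0.6277 = 18.580 g.
M(O2) = 2(16.00) = 32.00 g/mol.
M(Na2CO3) = 2(22.99) + 12.01 + 3(16.00) = 105.99 g/mol.
n(O2) = 18.580 / 32.00 = 0.58062 mol.
Step 1 (O2:CO2 = 5:4): theoretical n(CO2) = 0.46450 mol; at 78.76% yield, n(CO2) = 0.36584 mol.
Step 2 (CO2:Na2CO3 = 1:1): theoretical n(Na2CO3) = 0.36584 mol, so theoretical mass = 0.36584 × 105.99 = 38.775 g.
At 75.23% yield, actual mass of Na2CO3 = 38.775 × 0.7523 = 29.171 g.

29.17 g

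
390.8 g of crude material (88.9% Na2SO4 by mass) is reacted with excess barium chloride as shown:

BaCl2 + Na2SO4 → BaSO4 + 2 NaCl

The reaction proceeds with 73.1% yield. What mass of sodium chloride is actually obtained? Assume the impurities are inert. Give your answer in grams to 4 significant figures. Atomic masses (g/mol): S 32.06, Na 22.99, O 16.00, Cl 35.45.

209.0 g

Pure Na2SO4 available = 390.8 g × 0.889 = 347.42 g.
M(Na2SO4) = 2(22.99) + 32.06 + 4(16.00) = 142.04 g/mol.
M(NaCl) = 22.99 + 35.45 = 58.44 g/mol.
n(Na2SO4) = 347.42 g / 142.04 g/mol = 2.4459 mol.
From the equation the Na2SO4:NaCl mole ratio is 1:2, so n(NaCl) = 2.4459 × 2/1 = 4.8919 mol.
Mass of NaCl = 4.8919 mol × 58.44 g/mol = 285.88 g.
Actual mass collected = 285.88 g × 0.731 = 208.98 g.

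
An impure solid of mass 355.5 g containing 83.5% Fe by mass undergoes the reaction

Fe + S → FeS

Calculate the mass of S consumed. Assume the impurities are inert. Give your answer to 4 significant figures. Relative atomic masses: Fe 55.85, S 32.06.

170.4 g

Mass of pure Fe = 355.5 g × 0.835 = 296.84 g.
M(Fe) = 55.85 g/mol.
M(S) = 32.06 g/mol.
n(Fe) = 296.84 g / 55.85 g/mol = 5.3150 mol.
From the equation the Fe:S mole ratio is 1:1, so n(S) = 5.3150 × 1/1 = 5.3150 mol.
Mass of S = 5.3150 mol × 32.06 g/mol = 170.40 g.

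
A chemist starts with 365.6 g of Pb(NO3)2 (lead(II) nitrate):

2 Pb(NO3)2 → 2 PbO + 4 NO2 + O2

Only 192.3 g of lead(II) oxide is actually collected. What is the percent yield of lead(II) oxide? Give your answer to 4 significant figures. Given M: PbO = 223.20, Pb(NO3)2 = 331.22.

78.05 %

n(Pb(NO3)2) = 365.60 g / 331.22 g/mol = 1.1038 mol.
From the equation the Pb(NO3)2:PbO mole ratio is 2:2, so n(PbO) = 1.1038 × 2/2 = 1.1038 mol.
Mass of PbO = 1.1038 mol × 223.20 g/mol = 246.37 g.
This is the theoretical yield. Percent yield = 192.3 g / 246.37 g × 100% = 78.054%.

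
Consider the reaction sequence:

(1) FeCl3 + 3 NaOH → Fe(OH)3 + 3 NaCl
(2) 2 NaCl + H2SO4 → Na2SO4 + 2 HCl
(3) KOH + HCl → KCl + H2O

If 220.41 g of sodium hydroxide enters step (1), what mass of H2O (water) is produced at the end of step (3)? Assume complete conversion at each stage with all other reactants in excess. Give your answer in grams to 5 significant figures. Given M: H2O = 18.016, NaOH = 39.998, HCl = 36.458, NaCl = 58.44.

n(NaOH) = 220.41 / 39.998 = 5.51053 mol.
Reaction (1): NaOH→NaCl ratio 3:3 ⇒ n(NaCl) = 5.51053 mol.
Reaction (2): NaCl→HCl ratio 2:2 ⇒ n(HCl) = 5.51053 mol.
Reaction (3): HCl→H2O ratio 1:1 ⇒ n(H2O) = 5.51053 mol.
Mass of H2O = 5.51053 × 18.016 = 99.2776 g.

99.278 g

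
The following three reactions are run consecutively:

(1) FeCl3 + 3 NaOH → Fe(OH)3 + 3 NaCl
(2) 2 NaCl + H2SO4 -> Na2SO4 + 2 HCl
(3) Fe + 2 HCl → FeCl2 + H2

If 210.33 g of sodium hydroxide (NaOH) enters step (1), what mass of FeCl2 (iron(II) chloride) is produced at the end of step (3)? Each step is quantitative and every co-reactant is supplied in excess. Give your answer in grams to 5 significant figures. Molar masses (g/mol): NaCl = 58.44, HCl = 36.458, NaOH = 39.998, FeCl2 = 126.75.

n(NaOH) = 210.33 / 39.998 = 5.25851 mol.
Reaction (1): NaOH→NaCl ratio 3:3 ⇒ n(NaCl) = 5.25851 mol.
Reaction (2): NaCl→HCl ratio 2:2 ⇒ n(HCl) = 5.25851 mol.
Reaction (3): HCl→FeCl2 ratio 2:1 ⇒ n(FeCl2) = 2.62926 mol.
Mass of FeCl2 = 2.62926 × 126.75 = 333.258 g.

333.26 g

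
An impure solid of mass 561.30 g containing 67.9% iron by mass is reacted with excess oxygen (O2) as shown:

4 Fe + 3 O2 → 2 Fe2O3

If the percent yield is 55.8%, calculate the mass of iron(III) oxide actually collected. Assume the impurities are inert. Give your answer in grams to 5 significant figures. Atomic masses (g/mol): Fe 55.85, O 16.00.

Pure Fe available = 561.30 g × 0.679 = 381.123 g.
M(Fe) = 55.85 g/mol.
M(Fe2O3) = 2(55.85) + 3(16.00) = 159.70 g/mol.
n(Fe) = 381.123 g / 55.85 g/mol = 6.82404 mol.
From the equation the Fe:Fe2O3 mole ratio is 4:2, so n(Fe2O3) = 6.82404 × 2/4 = 3.41202 mol.
Mass of Fe2O3 = 3.41202 mol × 159.70 g/mol = 544.900 g.
Actual mass collected = 544.900 g × 0.558 = 304.054 g.

304.05 g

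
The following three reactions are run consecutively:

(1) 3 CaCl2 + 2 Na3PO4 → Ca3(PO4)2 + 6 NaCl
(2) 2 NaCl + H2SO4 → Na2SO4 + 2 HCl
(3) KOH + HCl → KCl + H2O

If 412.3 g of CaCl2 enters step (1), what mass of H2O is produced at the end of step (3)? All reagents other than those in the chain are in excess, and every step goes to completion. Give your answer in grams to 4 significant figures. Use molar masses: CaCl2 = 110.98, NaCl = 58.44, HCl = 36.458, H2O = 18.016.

n(CaCl2) = 412.3 / 110.98 = 3.7151 mol.
Reaction (1): CaCl2→NaCl ratio 3:6 ⇒ n(NaCl) = 7.4302 mol.
Reaction (2): NaCl→HCl ratio 2:2 ⇒ n(HCl) = 7.4302 mol.
Reaction (3): HCl→H2O ratio 1:1 ⇒ n(H2O) = 7.4302 mol.
Mass of H2O = 7.4302 × 18.016 = 133.86 g.

133.9 g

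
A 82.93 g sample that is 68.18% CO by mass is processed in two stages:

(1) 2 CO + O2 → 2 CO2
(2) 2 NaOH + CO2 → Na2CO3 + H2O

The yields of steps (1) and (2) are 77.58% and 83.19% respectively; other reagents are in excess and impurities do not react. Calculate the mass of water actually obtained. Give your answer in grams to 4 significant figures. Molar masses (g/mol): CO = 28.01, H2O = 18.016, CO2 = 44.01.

Pure CO = 82.93 × 0.6818 = 56.542 g.
n(CO) = 56.542 / 28.01 = 2.0186 mol.
Step 1 (CO:CO2 = 2:2): theoretical n(CO2) = 2.0186 mol; at 77.58% yield, n(CO2) = 1.5660 mol.
Step 2 (CO2:H2O = 1:1): theoretical n(H2O) = 1.5660 mol, so theoretical mass = 1.5660 × 18.016 = 28.214 g.
At 83.19% yield, actual mass of H2O = 28.214 × 0.8319 = 23.471 g.

23.47 g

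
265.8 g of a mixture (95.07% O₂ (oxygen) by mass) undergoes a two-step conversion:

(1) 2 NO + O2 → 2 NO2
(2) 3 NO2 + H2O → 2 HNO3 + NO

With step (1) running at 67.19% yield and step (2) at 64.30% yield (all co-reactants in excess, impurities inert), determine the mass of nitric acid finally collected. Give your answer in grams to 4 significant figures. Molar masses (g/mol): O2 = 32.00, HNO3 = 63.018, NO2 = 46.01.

286.7 g

Pure O2 = 265.8 × 0.9507 = 252.70 g.
n(O2) = 252.70 / 32.00 = 7.8968 mol.
Step 1 (O2:NO2 = 1:2): theoretical n(NO2) = 15.794 mol; at 67.19% yield, n(NO2) = 10.612 mol.
Step 2 (NO2:HNO3 = 3:2): theoretical n(HNO3) = 7.0744 mol, so theoretical mass = 7.0744 × 63.018 = 445.82 g.
At 64.30% yield, actual mass of HNO3 = 445.82 × 0.6430 = 286.66 g.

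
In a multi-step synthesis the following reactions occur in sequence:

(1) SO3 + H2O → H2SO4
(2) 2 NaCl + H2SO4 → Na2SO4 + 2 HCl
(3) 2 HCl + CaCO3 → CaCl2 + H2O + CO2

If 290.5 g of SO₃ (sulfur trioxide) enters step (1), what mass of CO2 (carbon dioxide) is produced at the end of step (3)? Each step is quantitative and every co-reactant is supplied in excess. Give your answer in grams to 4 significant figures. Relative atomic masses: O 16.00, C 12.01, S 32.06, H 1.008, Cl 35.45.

159.7 g

M(SO3) = 32.06 + 3(16.00) = 80.06 g/mol.
M(CO2) = 12.01 + 2(16.00) = 44.01 g/mol.
n(SO3) = 290.5 / 80.06 = 3.6285 mol.
Reaction (1): SO3→H2SO4 ratio 1:1 ⇒ n(H2SO4) = 3.6285 mol.
Reaction (2): H2SO4→HCl ratio 1:2 ⇒ n(HCl) = 7.2571 mol.
Reaction (3): HCl→CO2 ratio 2:1 ⇒ n(CO2) = 3.6285 mol.
Mass of CO2 = 3.6285 × 44.01 = 159.69 g.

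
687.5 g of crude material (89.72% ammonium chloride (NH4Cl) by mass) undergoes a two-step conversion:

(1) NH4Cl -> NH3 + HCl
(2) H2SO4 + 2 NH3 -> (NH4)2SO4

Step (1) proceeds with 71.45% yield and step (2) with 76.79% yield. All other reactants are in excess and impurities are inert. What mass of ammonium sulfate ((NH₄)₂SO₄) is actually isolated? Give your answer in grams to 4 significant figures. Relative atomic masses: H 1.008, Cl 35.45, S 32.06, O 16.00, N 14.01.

Pure NH4Cl = 687.5 × 0.8972 = 616.83 g.
M(NH4Cl) = 14.01 + 4(1.008) + 35.45 = 53.492 g/mol.
M((NH4)2SO4) = 2(14.01) + 8(1.008) + 32.06 + 4(16.00) = 132.144 g/mol.
n(NH4Cl) = 616.83 / 53.492 = 11.531 mol.
Step 1 (NH4Cl:NH3 = 1:1): theoretical n(NH3) = 11.531 mol; at 71.45% yield, n(NH3) = 8.2390 mol.
Step 2 (NH3:(NH4)2SO4 = 2:1): theoretical n((NH4)2SO4) = 4.1195 mol, so theoretical mass = 4.1195 × 132.144 = 544.37 g.
At 76.79% yield, actual mass of (NH4)2SO4 = 544.37 × 0.7679 = 418.02 g.

418.0 g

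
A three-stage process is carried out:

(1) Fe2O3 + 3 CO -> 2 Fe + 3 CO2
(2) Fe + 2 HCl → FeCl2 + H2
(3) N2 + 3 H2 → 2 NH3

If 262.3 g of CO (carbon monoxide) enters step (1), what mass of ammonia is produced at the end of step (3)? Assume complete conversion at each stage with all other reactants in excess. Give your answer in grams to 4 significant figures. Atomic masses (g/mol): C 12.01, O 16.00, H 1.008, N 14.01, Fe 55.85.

M(CO) = 12.01 + 16.00 = 28.01 g/mol.
M(NH3) = 14.01 + 3(1.008) = 17.034 g/mol.
n(CO) = 262.3 / 28.01 = 9.3645 mol.
Reaction (1): CO→Fe ratio 3:2 ⇒ n(Fe) = 6.2430 mol.
Reaction (2): Fe→H2 ratio 1:1 ⇒ n(H2) = 6.2430 mol.
Reaction (3): H2→NH3 ratio 3:2 ⇒ n(NH3) = 4.1620 mol.
Mass of NH3 = 4.1620 × 17.034 = 70.896 g.

70.90 g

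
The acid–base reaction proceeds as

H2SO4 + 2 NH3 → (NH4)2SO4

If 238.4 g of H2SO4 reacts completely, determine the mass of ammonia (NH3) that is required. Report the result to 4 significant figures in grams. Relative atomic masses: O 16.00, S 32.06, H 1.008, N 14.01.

82.81 g

M(H2SO4) = 2(1.008) + 32.06 + 4(16.00) = 98.076 g/mol.
M(NH3) = 14.01 + 3(1.008) = 17.034 g/mol.
n(H2SO4) = 238.40 g / 98.076 g/mol = 2.4308 mol.
From the equation the H2SO4:NH3 mole ratio is 1:2, so n(NH3) = 2.4308 × 2/1 = 4.8615 mol.
Mass of NH3 = 4.8615 mol × 17.034 g/mol = 82.811 g.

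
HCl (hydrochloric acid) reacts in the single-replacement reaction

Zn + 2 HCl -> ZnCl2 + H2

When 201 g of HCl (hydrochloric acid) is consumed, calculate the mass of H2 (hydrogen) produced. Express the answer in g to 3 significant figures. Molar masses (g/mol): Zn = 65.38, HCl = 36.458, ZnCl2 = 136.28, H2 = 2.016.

5.56 g

n(HCl) = 201.0 g / 36.458 g/mol = 5.513 mol.
From the equation the HCl:H2 mole ratio is 2:1, so n(H2) = 5.513 × 1/2 = 2.757 mol.
Mass of H2 = 2.757 mol × 2.016 g/mol = 5.557 g.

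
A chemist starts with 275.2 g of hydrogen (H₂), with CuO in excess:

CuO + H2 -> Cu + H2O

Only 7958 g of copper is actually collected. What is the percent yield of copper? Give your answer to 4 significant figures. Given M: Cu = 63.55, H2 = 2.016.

91.73 %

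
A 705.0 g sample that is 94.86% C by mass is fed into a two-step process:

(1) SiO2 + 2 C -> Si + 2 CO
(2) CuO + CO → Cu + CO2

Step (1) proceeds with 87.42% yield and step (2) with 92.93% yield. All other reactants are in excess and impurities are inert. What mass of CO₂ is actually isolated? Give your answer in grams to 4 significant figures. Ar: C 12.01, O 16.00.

Pure C = 705.0 × 0.9486 = 668.76 g.
M(C) = 12.01 g/mol.
M(CO2) = 12.01 + 2(16.00) = 44.01 g/mol.
n(C) = 668.76 / 12.01 = 55.684 mol.
Step 1 (C:CO = 2:2): theoretical n(CO) = 55.684 mol; at 87.42% yield, n(CO) = 48.679 mol.
Step 2 (CO:CO2 = 1:1): theoretical n(CO2) = 48.679 mol, so theoretical mass = 48.679 × 44.01 = 2142.4 g.
At 92.93% yield, actual mass of CO2 = 2142.4 × 0.9293 = 1990.9 g.

1991 g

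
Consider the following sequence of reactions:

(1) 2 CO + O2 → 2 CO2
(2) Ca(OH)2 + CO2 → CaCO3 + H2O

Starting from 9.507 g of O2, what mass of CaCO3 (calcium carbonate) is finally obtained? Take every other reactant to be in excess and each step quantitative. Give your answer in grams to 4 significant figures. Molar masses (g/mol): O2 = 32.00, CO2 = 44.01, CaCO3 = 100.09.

n(O2) = 9.5070 / 32.00 = 0.29709 mol.
Step 1 gives a 1:2 ratio of O2 to CO2, so n(CO2) = 0.59419 mol.
In step 2 the CO2:CaCO3 ratio is 1:1, so n(CaCO3) = 0.59419 mol.
Mass of CaCO3 = 0.59419 × 100.09 = 59.472 g.

59.47 g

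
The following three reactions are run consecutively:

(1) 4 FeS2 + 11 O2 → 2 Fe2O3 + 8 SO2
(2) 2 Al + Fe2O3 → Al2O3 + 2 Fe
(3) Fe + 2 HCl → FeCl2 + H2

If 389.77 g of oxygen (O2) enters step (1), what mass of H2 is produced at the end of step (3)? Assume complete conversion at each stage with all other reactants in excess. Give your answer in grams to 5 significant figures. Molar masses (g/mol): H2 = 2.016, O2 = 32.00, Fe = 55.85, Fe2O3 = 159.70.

n(O2) = 389.77 / 32.00 = 12.1803 mol.
Reaction (1): O2→Fe2O3 ratio 11:2 ⇒ n(Fe2O3) = 2.21460 mol.
Reaction (2): Fe2O3→Fe ratio 1:2 ⇒ n(Fe) = 4.42920 mol.
Reaction (3): Fe→H2 ratio 1:1 ⇒ n(H2) = 4.42920 mol.
Mass of H2 = 4.42920 × 2.016 = 8.92928 g.

8.9293 g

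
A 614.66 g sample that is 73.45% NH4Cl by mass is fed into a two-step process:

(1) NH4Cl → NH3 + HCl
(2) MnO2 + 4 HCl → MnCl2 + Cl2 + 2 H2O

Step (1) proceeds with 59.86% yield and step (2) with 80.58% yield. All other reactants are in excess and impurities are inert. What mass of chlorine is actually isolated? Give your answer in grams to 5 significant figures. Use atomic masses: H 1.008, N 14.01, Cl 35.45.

72.159 g

Pure NH4Cl = 614.66 × 0.7345 = 451.468 g.
M(NH4Cl) = 14.01 + 4(1.008) + 35.45 = 53.492 g/mol.
M(Cl2) = 2(35.45) = 70.90 g/mol.
n(NH4Cl) = 451.468 / 53.492 = 8.43991 mol.
Step 1 (NH4Cl:HCl = 1:1): theoretical n(HCl) = 8.43991 mol; at 59.86% yield, n(HCl) = 5.05213 mol.
Step 2 (HCl:Cl2 = 4:1): theoretical n(Cl2) = 1.26303 mol, so theoretical mass = 1.26303 × 70.90 = 89.5490 g.
At 80.58% yield, actual mass of Cl2 = 89.5490 × 0.8058 = 72.1586 g.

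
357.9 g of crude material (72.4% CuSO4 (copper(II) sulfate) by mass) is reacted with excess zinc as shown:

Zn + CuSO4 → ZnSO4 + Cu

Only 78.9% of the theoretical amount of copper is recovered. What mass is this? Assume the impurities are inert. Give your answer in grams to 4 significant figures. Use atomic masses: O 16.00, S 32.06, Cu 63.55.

81.40 g

Pure CuSO4 available = 357.9 g × 0.724 = 259.12 g.
M(CuSO4) = 63.55 + 32.06 + 4(16.00) = 159.61 g/mol.
M(Cu) = 63.55 g/mol.
n(CuSO4) = 259.12 g / 159.61 g/mol = 1.6235 mol.
From the equation the CuSO4:Cu mole ratio is 1:1, so n(Cu) = 1.6235 × 1/1 = 1.6235 mol.
Mass of Cu = 1.6235 mol × 63.55 g/mol = 103.17 g.
Actual mass collected = 103.17 g × 0.789 = 81.402 g.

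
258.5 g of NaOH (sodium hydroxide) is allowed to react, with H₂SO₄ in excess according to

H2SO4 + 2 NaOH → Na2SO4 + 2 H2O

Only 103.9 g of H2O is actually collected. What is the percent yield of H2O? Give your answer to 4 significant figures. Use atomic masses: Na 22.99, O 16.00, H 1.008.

M(NaOH) = 22.99 + 16.00 + 1.008 = 39.998 g/mol.
M(H2O) = 2(1.008) + 16.00 = 18.016 g/mol.
n(NaOH) = 258.50 g / 39.998 g/mol = 6.4628 mol.
From the equation the NaOH:H2O mole ratio is 2:2, so n(H2O) = 6.4628 × 2/2 = 6.4628 mol.
Mass of H2O = 6.4628 mol × 18.016 g/mol = 116.43 g.
This is the theoretical yield. Percent yield = 103.9 g / 116.43 g × 100% = 89.235%.

89.23 %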